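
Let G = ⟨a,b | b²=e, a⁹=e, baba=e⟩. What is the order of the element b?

Compute successive powers until reaching e:
  b¹ = b, b² = e.
The smallest positive k with bᵏ = e is 2.

Answer: 2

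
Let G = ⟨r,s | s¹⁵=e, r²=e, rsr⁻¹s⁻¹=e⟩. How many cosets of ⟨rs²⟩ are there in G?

First find ord(rs²) by computing successive powers:
  (rs²)¹ = rs², (rs²)² = s⁴, (rs²)³ = rs⁶, (rs²)⁴ = s⁸, (rs²)⁵ = rs¹⁰, (rs²)⁶ = s¹², (rs²)⁷ = rs¹⁴, (rs²)⁸ = s, (rs²)⁹ = rs³, (rs²)¹⁰ = s⁵, (rs²)¹¹ = rs⁷, (rs²)¹² = s⁹, (rs²)¹³ = rs¹¹, (rs²)¹⁴ = s¹³, (rs²)¹⁵ = r, (rs²)¹⁶ = s², (rs²)¹⁷ = rs⁴, (rs²)¹⁸ = s⁶, (rs²)¹⁹ = rs⁸, (rs²)²⁰ = s¹⁰, (rs²)²¹ = rs¹², (rs²)²² = s¹⁴, (rs²)²³ = rs, (rs²)²⁴ = s³, (rs²)²⁵ = rs⁵, (rs²)²⁶ = s⁷, (rs²)²⁷ = rs⁹, (rs²)²⁸ = s¹¹, (rs²)²⁹ = rs¹³, (rs²)³⁰ = e.
So |⟨rs²⟩| = ord(rs²) = 30. With |G| = 30, by Lagrange [G : ⟨rs²⟩] = 30/30 = 1.

Answer: 1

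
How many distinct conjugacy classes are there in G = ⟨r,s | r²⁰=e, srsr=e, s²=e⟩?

The conjugacy classes (representative and size) are:
  [e] (size 1), [r] (size 2), [r¹⁸] (size 2), [r³] (size 2), [r⁴] (size 2), [r¹⁵] (size 2), [r¹⁴] (size 2), [r⁷] (size 2), [r¹²] (size 2), [r¹¹] (size 2), [r¹⁰] (size 1), [r¹⁸s] (size 10), [r⁵s] (size 10).
Class equation: 1 + 2 + 2 + 2 + 2 + 2 + 2 + 2 + 2 + 2 + 1 + 10 + 10 = 40 = |G|. So G has 13 conjugacy classes.

Answer: 13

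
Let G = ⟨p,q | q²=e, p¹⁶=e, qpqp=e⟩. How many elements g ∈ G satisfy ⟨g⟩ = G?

⟨g⟩ = G would require ord(g) = |G| = 32, but the maximum element order in G is 16 < 32. So G is not cyclic and no single element generates it: the count is 0.

Answer: 0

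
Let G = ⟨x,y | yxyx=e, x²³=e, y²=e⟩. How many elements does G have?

Enumerate words in the generators, reducing via the relations: the distinct elements are
  {e, x, y, xy, x², x³, x⁴, x⁵, x⁶, x⁷, x⁸, x⁹, x²y, x²², x²¹, x²⁰, x³y, x¹², x¹³, x¹¹, x¹⁰, x¹⁴, x¹⁵, x¹⁶, x¹⁷, x¹⁸, x¹⁹, x⁴y, x⁵y, x⁶y, x⁷y, x⁸y, x⁹y, x²²y, x²¹y, x²⁰y, x¹²y, x¹³y, x¹¹y, x¹⁰y, x¹⁴y, x¹⁵y, x¹⁶y, x¹⁷y, x¹⁸y, x¹⁹y}.
No further products give new elements, so |G| = 46.

Answer: 46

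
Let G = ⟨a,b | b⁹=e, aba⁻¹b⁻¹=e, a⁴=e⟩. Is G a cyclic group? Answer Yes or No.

|G| = 36. The element ab has order 36 (its powers give 36 distinct elements), so ⟨ab⟩ = G and G is cyclic.

Answer: Yes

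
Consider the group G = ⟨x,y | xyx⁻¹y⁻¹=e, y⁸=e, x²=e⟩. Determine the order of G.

Enumerate words in the generators, reducing via the relations: the distinct elements are
  {e, x, y, xy, y², y³, y⁴, y⁵, y⁶, y⁷, xy², xy³, xy⁴, xy⁵, xy⁶, xy⁷}.
No further products give new elements, so |G| = 16.

Answer: 16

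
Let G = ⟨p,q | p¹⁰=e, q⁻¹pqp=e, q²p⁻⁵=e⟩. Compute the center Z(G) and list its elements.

An element z ∈ Z(G) iff z commutes with every generator.
For example p⁵ is central: (p⁵)·p = p⁶ = p·(p⁵); (p⁵)·q = q⁻¹ = q·(p⁵).
Whereas p ∉ Z(G) since p·q = pq ≠ p⁴q⁻¹ = q·p.
Checking each of the 20 elements this way gives Z(G) = {e, p⁵}, of order 2.

Answer: {e, p⁵}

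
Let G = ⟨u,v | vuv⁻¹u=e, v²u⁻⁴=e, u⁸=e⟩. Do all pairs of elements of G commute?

u·v = uv but v·u = u³v⁻¹, so u·v ≠ v·u and G is not abelian.

Answer: No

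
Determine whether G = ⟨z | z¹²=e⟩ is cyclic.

|G| = 12. The element z has order 12 (its powers give 12 distinct elements), so ⟨z⟩ = G and G is cyclic.

Answer: Yes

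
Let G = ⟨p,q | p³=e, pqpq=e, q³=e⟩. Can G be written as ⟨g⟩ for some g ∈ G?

Every cyclic group is abelian. But p·q = pq while q·p = p²q², so p·q ≠ q·p and G is not abelian. Hence G is not cyclic.

Answer: No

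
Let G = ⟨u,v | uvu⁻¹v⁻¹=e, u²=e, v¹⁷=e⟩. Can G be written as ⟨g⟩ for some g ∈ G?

|G| = 34. The element uv has order 34 (its powers give 34 distinct elements), so ⟨uv⟩ = G and G is cyclic.

Answer: Yes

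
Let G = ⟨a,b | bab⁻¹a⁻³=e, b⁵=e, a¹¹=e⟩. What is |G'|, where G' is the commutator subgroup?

G' = [G, G] is generated by all commutators. The generator-pair commutators are: [a, b] = a⁹.
The subgroup they normally generate is {e, a, a², a³, a⁴, a⁵, a⁶, a⁷, a⁸, a⁹, a¹⁰}, of order 11.
Check: |G/G'| = 55/11 = 5 is the order of the abelianisation.

Answer: 11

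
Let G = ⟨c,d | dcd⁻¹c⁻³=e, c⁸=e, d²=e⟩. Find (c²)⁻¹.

The order of (c²) is 4 (smallest k with (c²)ᵏ = e), so (c²)⁻¹ = (c²)³ = c⁶.
Check: (c²) · (c⁶) → (c²) · c⁶ = e, giving e as required.

Answer: c⁶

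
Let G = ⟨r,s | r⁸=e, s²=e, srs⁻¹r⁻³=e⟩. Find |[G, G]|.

G' = [G, G] is generated by all commutators. The generator-pair commutators are: [r, s] = r⁶.
The subgroup they normally generate is {e, r², r⁴, r⁶}, of order 4.
Check: |G/G'| = 16/4 = 4 is the order of the abelianisation.

Answer: 4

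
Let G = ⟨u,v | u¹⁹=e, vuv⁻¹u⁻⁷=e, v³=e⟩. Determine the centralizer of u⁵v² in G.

⟨u⁵v²⟩ ⊆ C_G(u⁵v²) since powers of u⁵v² commute with u⁵v²; so |C_G(u⁵v²)| ≥ |⟨u⁵v²⟩| = 3.
By orbit–stabilizer, |C_G(u⁵v²)| = |G| / |conj. class of u⁵v²| = 57 / 19 = 3.
The 3 elements commuting with u⁵v² are {e, u³v, u⁵v²}.

Answer: {e, u³v, u⁵v²}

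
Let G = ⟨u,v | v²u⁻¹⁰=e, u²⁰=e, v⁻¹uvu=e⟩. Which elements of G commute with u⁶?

⟨u⁶⟩ ⊆ C_G(u⁶) since powers of u⁶ commute with u⁶; so |C_G(u⁶)| ≥ |⟨u⁶⟩| = 10.
By orbit–stabilizer, |C_G(u⁶)| = |G| / |conj. class of u⁶| = 40 / 2 = 20.
The 20 elements commuting with u⁶ are {e, u, u², u³, u⁴, u⁵, u⁶, u⁷, u⁸, u⁹, u¹⁰, u¹¹, u¹², u¹³, u¹⁴, u¹⁵, u¹⁶, u¹⁷, u¹⁸, u¹⁹}.

Answer: {e, u, u², u³, u⁴, u⁵, u⁶, u⁷, u⁸, u⁹, u¹⁰, u¹¹, u¹², u¹³, u¹⁴, u¹⁵, u¹⁶, u¹⁷, u¹⁸, u¹⁹}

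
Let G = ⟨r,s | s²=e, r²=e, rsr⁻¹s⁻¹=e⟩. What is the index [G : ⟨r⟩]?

First find ord(r) by computing successive powers:
  r¹ = r, r² = e.
So |⟨r⟩| = ord(r) = 2. With |G| = 4, by Lagrange [G : ⟨r⟩] = 4/2 = 2.

Answer: 2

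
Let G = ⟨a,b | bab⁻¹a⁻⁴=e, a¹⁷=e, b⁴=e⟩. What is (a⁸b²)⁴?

Compute successive powers of (a⁸b²), reducing at each step:
  (a⁸b²)²: (a⁸b²) · a⁸ = b²;   (b²) · b² = e
  (a⁸b²)³: e · a⁸ = a⁸;   (a⁸) · b² = a⁸b²
  (a⁸b²)⁴: (a⁸b²) · a⁸ = b²;   (b²) · b² = e

Answer: e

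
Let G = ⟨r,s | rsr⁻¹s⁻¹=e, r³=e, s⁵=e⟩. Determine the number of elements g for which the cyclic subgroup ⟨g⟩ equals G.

G is cyclic of order 15. An element generates G iff its order is 15, and a cyclic group of order 15 has exactly φ(15) = 8 such elements.

Answer: 8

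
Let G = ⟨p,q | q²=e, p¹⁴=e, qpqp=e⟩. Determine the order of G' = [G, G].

G' = [G, G] is generated by all commutators. The generator-pair commutators are: [p, q] = p².
The subgroup they normally generate is {e, p², p⁴, p⁶, p⁸, p¹⁰, p¹²}, of order 7.
Check: |G/G'| = 28/7 = 4 is the order of the abelianisation.

Answer: 7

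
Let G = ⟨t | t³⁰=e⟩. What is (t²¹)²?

Compute successive powers of (t²¹), reducing at each step:
  (t²¹)²: (t²¹) · t²¹ = t¹²

Answer: t¹²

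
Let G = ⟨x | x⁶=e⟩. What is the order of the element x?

Compute successive powers until reaching e:
  x¹ = x, x² = x², x³ = x³, x⁴ = x⁴, x⁵ = x⁵, x⁶ = e.
The smallest positive k with xᵏ = e is 6.

Answer: 6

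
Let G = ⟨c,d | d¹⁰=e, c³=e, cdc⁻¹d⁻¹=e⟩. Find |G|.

Enumerate words in the generators, reducing via the relations: the distinct elements are
  {c, d, e, cd, c², d², d³, d⁴, d⁵, d⁶, d⁷, d⁸, d⁹, cd², cd³, cd⁴, cd⁵, cd⁶, cd⁷, cd⁸, cd⁹, c²d, c²d², c²d³, c²d⁴, c²d⁵, c²d⁶, c²d⁷, c²d⁸, c²d⁹}.
No further products give new elements, so |G| = 30.

Answer: 30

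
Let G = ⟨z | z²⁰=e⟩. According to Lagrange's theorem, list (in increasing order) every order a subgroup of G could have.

|G| = 20 = 2² · 5. By Lagrange's theorem the order of any subgroup divides 20; the divisors of 20 are 1, 2, 4, 5, 10, 20.

Answer: 1, 2, 4, 5, 10, 20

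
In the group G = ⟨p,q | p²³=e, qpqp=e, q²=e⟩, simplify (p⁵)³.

Compute successive powers of (p⁵), reducing at each step:
  (p⁵)²: (p⁵) · p⁵ = p¹⁰
  (p⁵)³: (p¹⁰) · p⁵ = p¹⁵

Answer: p¹⁵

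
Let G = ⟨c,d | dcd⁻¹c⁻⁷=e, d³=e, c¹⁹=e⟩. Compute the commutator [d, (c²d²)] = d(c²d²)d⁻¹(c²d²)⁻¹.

[d, (c²d²)] = d·(c²d²)·d⁻¹·(c²d²)⁻¹.
  d · (c²d²) = c¹⁴
  (c¹⁴) · (d²) = c¹⁴d²
  (c¹⁴d²) · (c⁵d) = c¹²

Answer: c¹²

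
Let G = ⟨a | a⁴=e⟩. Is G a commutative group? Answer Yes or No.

G has a single generator, so G is cyclic and hence abelian.

Answer: Yes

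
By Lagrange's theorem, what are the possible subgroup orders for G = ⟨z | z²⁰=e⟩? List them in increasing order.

|G| = 20 = 2² · 5. By Lagrange's theorem the order of any subgroup divides 20; the divisors of 20 are 1, 2, 4, 5, 10, 20.

Answer: 1, 2, 4, 5, 10, 20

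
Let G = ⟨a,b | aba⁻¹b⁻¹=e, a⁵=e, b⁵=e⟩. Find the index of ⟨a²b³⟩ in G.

First find ord(a²b³) by computing successive powers:
  (a²b³)¹ = a²b³, (a²b³)² = a⁴b, (a²b³)³ = ab⁴, (a²b³)⁴ = a³b², (a²b³)⁵ = e.
So |⟨a²b³⟩| = ord(a²b³) = 5. With |G| = 25, by Lagrange [G : ⟨a²b³⟩] = 25/5 = 5.

Answer: 5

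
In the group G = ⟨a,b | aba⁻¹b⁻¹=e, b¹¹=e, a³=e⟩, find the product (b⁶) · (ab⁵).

Compute (b⁶) · (ab⁵) by multiplying left to right and reducing via the relations at each step:
  (b⁶) · a = ab⁶
  (ab⁶) · b⁵ = a

Answer: a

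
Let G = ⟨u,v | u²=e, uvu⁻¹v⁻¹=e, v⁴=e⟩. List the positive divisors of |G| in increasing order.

|G| = 8 = 2³. By Lagrange's theorem the order of any subgroup divides 8; the divisors of 8 are 1, 2, 4, 8.

Answer: 1, 2, 4, 8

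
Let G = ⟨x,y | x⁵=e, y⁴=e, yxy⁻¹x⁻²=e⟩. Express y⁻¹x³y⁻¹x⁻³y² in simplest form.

Multiply left to right, reducing at each step:
  (y³) · x³ = x⁴y³
  (x⁴y³) · y⁻¹ = x⁴y²
  (x⁴y²) · x⁻³ = x²y²
  (x²y²) · y² = x²

Answer: x²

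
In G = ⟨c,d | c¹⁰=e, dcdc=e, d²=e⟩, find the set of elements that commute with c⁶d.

⟨c⁶d⟩ ⊆ C_G(c⁶d) since powers of c⁶d commute with c⁶d; so |C_G(c⁶d)| ≥ |⟨c⁶d⟩| = 2.
By orbit–stabilizer, |C_G(c⁶d)| = |G| / |conj. class of c⁶d| = 20 / 5 = 4.
The 4 elements commuting with c⁶d are {e, c⁵, cd, c⁶d}.

Answer: {e, c⁵, cd, c⁶d}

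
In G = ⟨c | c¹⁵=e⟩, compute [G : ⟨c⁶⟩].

First find ord(c⁶) by computing successive powers:
  (c⁶)¹ = c⁶, (c⁶)² = c¹², (c⁶)³ = c³, (c⁶)⁴ = c⁹, (c⁶)⁵ = e.
So |⟨c⁶⟩| = ord(c⁶) = 5. With |G| = 15, by Lagrange [G : ⟨c⁶⟩] = 15/5 = 3.

Answer: 3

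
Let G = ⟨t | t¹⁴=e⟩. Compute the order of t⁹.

Compute successive powers until reaching e:
  (t⁹)¹ = t⁹, (t⁹)² = t⁴, (t⁹)³ = t¹³, (t⁹)⁴ = t⁸, (t⁹)⁵ = t³, (t⁹)⁶ = t¹², (t⁹)⁷ = t⁷, (t⁹)⁸ = t², (t⁹)⁹ = t¹¹, (t⁹)¹⁰ = t⁶, (t⁹)¹¹ = t, (t⁹)¹² = t¹⁰, (t⁹)¹³ = t⁵, (t⁹)¹⁴ = e.
The smallest positive k with (t⁹)ᵏ = e is 14.

Answer: 14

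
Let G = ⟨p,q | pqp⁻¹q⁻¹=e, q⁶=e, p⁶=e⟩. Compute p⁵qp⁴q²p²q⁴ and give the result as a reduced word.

Multiply left to right, reducing at each step:
  (p⁵) · q = p⁵q
  (p⁵q) · p⁴ = p³q
  (p³q) · q² = p³q³
  (p³q³) · p² = p⁵q³
  (p⁵q³) · q⁴ = p⁵q

Answer: p⁵q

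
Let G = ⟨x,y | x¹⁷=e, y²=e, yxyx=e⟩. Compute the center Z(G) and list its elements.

An element z ∈ Z(G) iff z commutes with every generator.
For example e is central: e·x = x = x·e; e·y = y = y·e.
Whereas x ∉ Z(G) since x·y = xy ≠ x¹⁶y = y·x.
Checking each of the 34 elements this way gives Z(G) = {e}, of order 1.

Answer: {e}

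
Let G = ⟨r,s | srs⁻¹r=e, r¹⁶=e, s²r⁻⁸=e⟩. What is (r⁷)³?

Compute successive powers of (r⁷), reducing at each step:
  (r⁷)²: (r⁷) · r⁷ = r¹⁴
  (r⁷)³: (r¹⁴) · r⁷ = r⁵

Answer: r⁵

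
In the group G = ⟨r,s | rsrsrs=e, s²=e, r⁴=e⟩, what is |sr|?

Compute successive powers until reaching e:
  (sr)¹ = sr, (sr)² = r³s, (sr)³ = e.
The smallest positive k with (sr)ᵏ = e is 3.

Answer: 3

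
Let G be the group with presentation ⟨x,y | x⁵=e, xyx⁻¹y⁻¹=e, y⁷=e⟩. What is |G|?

Enumerate words in the generators, reducing via the relations: the distinct elements are
  {e, x, y, xy, x², x³, x⁴, y², y³, y⁴, y⁵, y⁶, xy², xy³, xy⁴, xy⁵, xy⁶, x²y, x³y, x⁴y, x²y², x²y³, x²y⁴, x²y⁵, x²y⁶, x³y², x³y³, x³y⁴, x³y⁵, x³y⁶, x⁴y², x⁴y³, x⁴y⁴, x⁴y⁵, x⁴y⁶}.
No further products give new elements, so |G| = 35.

Answer: 35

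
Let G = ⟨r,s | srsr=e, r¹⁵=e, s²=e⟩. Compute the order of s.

Compute successive powers until reaching e:
  s¹ = s, s² = e.
The smallest positive k with sᵏ = e is 2.

Answer: 2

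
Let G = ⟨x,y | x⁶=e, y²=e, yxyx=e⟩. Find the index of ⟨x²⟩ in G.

First find ord(x²) by computing successive powers:
  (x²)¹ = x², (x²)² = x⁴, (x²)³ = e.
So |⟨x²⟩| = ord(x²) = 3. With |G| = 12, by Lagrange [G : ⟨x²⟩] = 12/3 = 4.

Answer: 4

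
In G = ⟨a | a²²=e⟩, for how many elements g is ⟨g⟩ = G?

G is cyclic of order 22. An element generates G iff its order is 22, and a cyclic group of order 22 has exactly φ(22) = 10 such elements.

Answer: 10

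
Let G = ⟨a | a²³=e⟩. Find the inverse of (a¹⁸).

The order of (a¹⁸) is 23 (smallest k with (a¹⁸)ᵏ = e), so (a¹⁸)⁻¹ = (a¹⁸)²² = a⁵.
Check: (a¹⁸) · (a⁵) → (a¹⁸) · a⁵ = e, giving e as required.

Answer: a⁵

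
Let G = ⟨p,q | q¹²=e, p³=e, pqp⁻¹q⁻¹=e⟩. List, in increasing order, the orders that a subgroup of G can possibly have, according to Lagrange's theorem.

|G| = 36 = 2² · 3². By Lagrange's theorem the order of any subgroup divides 36; the divisors of 36 are 1, 2, 3, 4, 6, 9, 12, 18, 36.

Answer: 1, 2, 3, 4, 6, 9, 12, 18, 36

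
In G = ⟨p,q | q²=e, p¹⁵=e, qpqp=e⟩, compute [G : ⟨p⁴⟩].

First find ord(p⁴) by computing successive powers:
  (p⁴)¹ = p⁴, (p⁴)² = p⁸, (p⁴)³ = p¹², (p⁴)⁴ = p, (p⁴)⁵ = p⁵, (p⁴)⁶ = p⁹, (p⁴)⁷ = p¹³, (p⁴)⁸ = p², (p⁴)⁹ = p⁶, (p⁴)¹⁰ = p¹⁰, (p⁴)¹¹ = p¹⁴, (p⁴)¹² = p³, (p⁴)¹³ = p⁷, (p⁴)¹⁴ = p¹¹, (p⁴)¹⁵ = e.
So |⟨p⁴⟩| = ord(p⁴) = 15. With |G| = 30, by Lagrange [G : ⟨p⁴⟩] = 30/15 = 2.

Answer: 2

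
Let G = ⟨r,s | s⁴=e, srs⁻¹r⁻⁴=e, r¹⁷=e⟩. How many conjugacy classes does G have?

The conjugacy classes (representative and size) are:
  [e] (size 1), [r⁴] (size 4), [r²] (size 4), [r⁵] (size 4), [r¹¹] (size 4), [r⁷s] (size 17), [r³s²] (size 17), [r⁹s³] (size 17).
Class equation: 1 + 4 + 4 + 4 + 4 + 17 + 17 + 17 = 68 = |G|. So G has 8 conjugacy classes.

Answer: 8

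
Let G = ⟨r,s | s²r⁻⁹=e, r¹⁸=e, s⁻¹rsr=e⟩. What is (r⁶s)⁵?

Compute successive powers of (r⁶s), reducing at each step:
  (r⁶s)²: (r⁶s) · r⁶ = s;   s · s = r⁹
  (r⁶s)³: (r⁹) · r⁶ = r¹⁵;   (r¹⁵) · s = r⁶s⁻¹
  (r⁶s)⁴: (r⁶s⁻¹) · r⁶ = s⁻¹;   (s⁻¹) · s = e
  (r⁶s)⁵: e · r⁶ = r⁶;   (r⁶) · s = r⁶s

Answer: r⁶s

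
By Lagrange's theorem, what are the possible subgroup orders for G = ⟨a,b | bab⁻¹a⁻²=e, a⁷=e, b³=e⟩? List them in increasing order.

|G| = 21 = 3 · 7. By Lagrange's theorem the order of any subgroup divides 21; the divisors of 21 are 1, 3, 7, 21.

Answer: 1, 3, 7, 21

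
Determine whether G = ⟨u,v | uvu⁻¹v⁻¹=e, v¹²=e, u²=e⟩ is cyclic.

|G| = 24, but the maximum element order in G is 12 < 24. No single element generates all of G, so G is not cyclic.

Answer: No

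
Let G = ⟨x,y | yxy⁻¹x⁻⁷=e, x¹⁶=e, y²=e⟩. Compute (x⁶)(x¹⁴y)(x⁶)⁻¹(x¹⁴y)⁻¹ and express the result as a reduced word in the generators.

[(x⁶), (x¹⁴y)] = (x⁶)·(x¹⁴y)·(x⁶)⁻¹·(x¹⁴y)⁻¹.
  (x⁶) · (x¹⁴y) = x⁴y
  (x⁴y) · (x¹⁰) = x¹⁰y
  (x¹⁰y) · (x¹⁴y) = x¹²

Answer: x¹²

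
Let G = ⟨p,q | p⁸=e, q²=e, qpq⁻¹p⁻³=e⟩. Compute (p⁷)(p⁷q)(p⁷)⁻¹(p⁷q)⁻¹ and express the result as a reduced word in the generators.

[(p⁷), (p⁷q)] = (p⁷)·(p⁷q)·(p⁷)⁻¹·(p⁷q)⁻¹.
  (p⁷) · (p⁷q) = p⁶q
  (p⁶q) · p = pq
  (pq) · (p³q) = p²

Answer: p²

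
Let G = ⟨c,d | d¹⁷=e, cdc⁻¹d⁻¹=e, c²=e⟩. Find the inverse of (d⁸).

The order of (d⁸) is 17 (smallest k with (d⁸)ᵏ = e), so (d⁸)⁻¹ = (d⁸)¹⁶ = d⁹.
Check: (d⁸) · (d⁹) → (d⁸) · d⁹ = e, giving e as required.

Answer: d⁹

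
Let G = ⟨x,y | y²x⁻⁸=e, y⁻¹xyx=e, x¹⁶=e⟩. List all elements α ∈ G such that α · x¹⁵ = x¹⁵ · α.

⟨x¹⁵⟩ ⊆ C_G(x¹⁵) since powers of x¹⁵ commute with x¹⁵; so |C_G(x¹⁵)| ≥ |⟨x¹⁵⟩| = 16.
By orbit–stabilizer, |C_G(x¹⁵)| = |G| / |conj. class of x¹⁵| = 32 / 2 = 16.
The 16 elements commuting with x¹⁵ are {e, x, x², x³, x⁴, x⁵, x⁶, x⁷, x⁸, x⁹, x¹⁰, x¹¹, x¹², x¹³, x¹⁴, x¹⁵}.

Answer: {e, x, x², x³, x⁴, x⁵, x⁶, x⁷, x⁸, x⁹, x¹⁰, x¹¹, x¹², x¹³, x¹⁴, x¹⁵}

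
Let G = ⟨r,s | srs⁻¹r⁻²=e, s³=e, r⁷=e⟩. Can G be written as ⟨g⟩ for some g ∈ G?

Every cyclic group is abelian. But r·s = rs while s·r = r²s, so r·s ≠ s·r and G is not abelian. Hence G is not cyclic.

Answer: No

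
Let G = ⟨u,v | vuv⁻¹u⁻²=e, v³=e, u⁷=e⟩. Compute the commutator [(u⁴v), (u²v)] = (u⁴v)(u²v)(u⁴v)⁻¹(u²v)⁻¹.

[(u⁴v), (u²v)] = (u⁴v)·(u²v)·(u⁴v)⁻¹·(u²v)⁻¹.
  (u⁴v) · (u²v) = uv²
  (uv²) · (u⁵v²) = v
  v · (u⁶v²) = u⁵

Answer: u⁵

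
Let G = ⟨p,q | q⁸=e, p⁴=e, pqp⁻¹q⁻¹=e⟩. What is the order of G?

Enumerate words in the generators, reducing via the relations: the distinct elements are
  {e, p, q, pq, p², p³, q², q³, q⁴, q⁵, q⁶, q⁷, pq², pq³, pq⁴, pq⁵, pq⁶, pq⁷, p²q, p³q, p²q², p²q³, p²q⁴, p²q⁵, p²q⁶, p²q⁷, p³q², p³q³, p³q⁴, p³q⁵, p³q⁶, p³q⁷}.
No further products give new elements, so |G| = 32.

Answer: 32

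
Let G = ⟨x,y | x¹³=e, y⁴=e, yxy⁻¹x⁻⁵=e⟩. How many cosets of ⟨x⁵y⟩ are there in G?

First find ord(x⁵y) by computing successive powers:
  (x⁵y)¹ = x⁵y, (x⁵y)² = x⁴y², (x⁵y)³ = x¹²y³, (x⁵y)⁴ = e.
So |⟨x⁵y⟩| = ord(x⁵y) = 4. With |G| = 52, by Lagrange [G : ⟨x⁵y⟩] = 52/4 = 13.

Answer: 13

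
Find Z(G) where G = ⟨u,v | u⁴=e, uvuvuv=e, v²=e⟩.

An element z ∈ Z(G) iff z commutes with every generator.
For example e is central: e·u = u = u·e; e·v = v = v·e.
Whereas u ∉ Z(G) since u·v = uv ≠ vu = v·u.
Checking each of the 24 elements this way gives Z(G) = {e}, of order 1.

Answer: {e}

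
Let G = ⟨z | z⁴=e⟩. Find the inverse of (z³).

The order of (z³) is 4 (smallest k with (z³)ᵏ = e), so (z³)⁻¹ = (z³)³ = z.
Check: (z³) · z → (z³) · z = e, giving e as required.

Answer: z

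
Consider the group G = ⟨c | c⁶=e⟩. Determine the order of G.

G is generated by a single element, so G is cyclic. The relator gives c⁶ = e and no smaller power is forced to be e, so the 6 powers {c, e, c², c³, c⁴, c⁵} are distinct. Hence |G| = 6.

Answer: 6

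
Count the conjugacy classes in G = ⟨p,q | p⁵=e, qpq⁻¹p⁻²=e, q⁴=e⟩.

The conjugacy classes (representative and size) are:
  [e] (size 1), [p⁴] (size 4), [p²q] (size 5), [q²] (size 5), [p³q³] (size 5).
Class equation: 1 + 4 + 5 + 5 + 5 = 20 = |G|. So G has 5 conjugacy classes.

Answer: 5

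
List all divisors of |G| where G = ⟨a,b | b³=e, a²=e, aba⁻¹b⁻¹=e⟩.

|G| = 6 = 2 · 3. By Lagrange's theorem the order of any subgroup divides 6; the divisors of 6 are 1, 2, 3, 6.

Answer: 1, 2, 3, 6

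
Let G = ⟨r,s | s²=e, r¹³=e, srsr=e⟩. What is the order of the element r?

Compute successive powers until reaching e:
  r¹ = r, r² = r², r³ = r³, r⁴ = r⁴, r⁵ = r⁵, r⁶ = r⁶, r⁷ = r⁷, r⁸ = r⁸, r⁹ = r⁹, r¹⁰ = r¹⁰, r¹¹ = r¹¹, r¹² = r¹², r¹³ = e.
The smallest positive k with rᵏ = e is 13.

Answer: 13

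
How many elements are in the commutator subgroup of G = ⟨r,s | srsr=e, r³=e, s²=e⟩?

G' = [G, G] is generated by all commutators. The generator-pair commutators are: [r, s] = r².
The subgroup they normally generate is {e, r, r²}, of order 3.
Check: |G/G'| = 6/3 = 2 is the order of the abelianisation.

Answer: 3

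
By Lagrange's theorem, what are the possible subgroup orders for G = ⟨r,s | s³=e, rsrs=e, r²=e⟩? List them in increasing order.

|G| = 6 = 2 · 3. By Lagrange's theorem the order of any subgroup divides 6; the divisors of 6 are 1, 2, 3, 6.

Answer: 1, 2, 3, 6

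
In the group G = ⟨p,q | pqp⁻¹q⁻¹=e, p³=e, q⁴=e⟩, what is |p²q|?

Compute successive powers until reaching e:
  (p²q)¹ = p²q, (p²q)² = pq², (p²q)³ = q³, (p²q)⁴ = p², (p²q)⁵ = pq, (p²q)⁶ = q², (p²q)⁷ = p²q³, (p²q)⁸ = p, (p²q)⁹ = q, (p²q)¹⁰ = p²q², (p²q)¹¹ = pq³, (p²q)¹² = e.
The smallest positive k with (p²q)ᵏ = e is 12.

Answer: 12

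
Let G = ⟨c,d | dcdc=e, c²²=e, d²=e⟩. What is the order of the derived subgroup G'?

G' = [G, G] is generated by all commutators. The generator-pair commutators are: [c, d] = c².
The subgroup they normally generate is {e, c², c⁴, c⁶, c⁸, c¹⁰, c¹², c¹⁴, c¹⁶, c¹⁸, c²⁰}, of order 11.
Check: |G/G'| = 44/11 = 4 is the order of the abelianisation.

Answer: 11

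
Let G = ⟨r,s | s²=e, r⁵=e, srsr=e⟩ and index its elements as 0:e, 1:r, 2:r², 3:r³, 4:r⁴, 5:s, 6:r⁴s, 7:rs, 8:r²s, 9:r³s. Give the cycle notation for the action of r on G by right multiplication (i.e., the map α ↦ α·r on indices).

(0 1 2 3 4)(5 6 9 8 7)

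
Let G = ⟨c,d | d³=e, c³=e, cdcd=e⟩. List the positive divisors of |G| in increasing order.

|G| = 12 = 2² · 3. By Lagrange's theorem the order of any subgroup divides 12; the divisors of 12 are 1, 2, 3, 4, 6, 12.

Answer: 1, 2, 3, 4, 6, 12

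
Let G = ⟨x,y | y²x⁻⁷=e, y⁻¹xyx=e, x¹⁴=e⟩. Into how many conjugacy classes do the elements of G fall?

The conjugacy classes (representative and size) are:
  [e] (size 1), [x¹³] (size 2), [x¹²] (size 2), [x¹¹] (size 2), [x⁴] (size 2), [x⁵] (size 2), [x⁸] (size 2), [x⁷] (size 1), [x⁵y⁻¹] (size 7), [x⁵y] (size 7).
Class equation: 1 + 2 + 2 + 2 + 2 + 2 + 2 + 1 + 7 + 7 = 28 = |G|. So G has 10 conjugacy classes.

Answer: 10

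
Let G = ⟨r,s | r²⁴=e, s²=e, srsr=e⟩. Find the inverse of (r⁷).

The order of (r⁷) is 24 (smallest k with (r⁷)ᵏ = e), so (r⁷)⁻¹ = (r⁷)²³ = r¹⁷.
Check: (r⁷) · (r¹⁷) → (r⁷) · r¹⁷ = e, giving e as required.

Answer: r¹⁷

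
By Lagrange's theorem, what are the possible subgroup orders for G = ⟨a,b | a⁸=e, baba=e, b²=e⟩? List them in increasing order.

|G| = 16 = 2⁴. By Lagrange's theorem the order of any subgroup divides 16; the divisors of 16 are 1, 2, 4, 8, 16.

Answer: 1, 2, 4, 8, 16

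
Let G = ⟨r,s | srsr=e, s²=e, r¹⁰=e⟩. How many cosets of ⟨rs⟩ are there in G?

First find ord(rs) by computing successive powers:
  (rs)¹ = rs, (rs)² = e.
So |⟨rs⟩| = ord(rs) = 2. With |G| = 20, by Lagrange [G : ⟨rs⟩] = 20/2 = 10.

Answer: 10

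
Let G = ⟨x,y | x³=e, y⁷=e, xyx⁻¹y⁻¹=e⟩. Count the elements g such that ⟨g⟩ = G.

G is cyclic of order 21. An element generates G iff its order is 21, and a cyclic group of order 21 has exactly φ(21) = 12 such elements.

Answer: 12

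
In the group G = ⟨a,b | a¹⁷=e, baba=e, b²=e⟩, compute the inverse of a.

The order of a is 17 (smallest k with aᵏ = e), so a⁻¹ = a¹⁶ = a¹⁶.
Check: a · (a¹⁶) → a · a¹⁶ = e, giving e as required.

Answer: a¹⁶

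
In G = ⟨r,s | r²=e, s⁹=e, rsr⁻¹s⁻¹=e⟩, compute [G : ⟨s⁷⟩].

First find ord(s⁷) by computing successive powers:
  (s⁷)¹ = s⁷, (s⁷)² = s⁵, (s⁷)³ = s³, (s⁷)⁴ = s, (s⁷)⁵ = s⁸, (s⁷)⁶ = s⁶, (s⁷)⁷ = s⁴, (s⁷)⁸ = s², (s⁷)⁹ = e.
So |⟨s⁷⟩| = ord(s⁷) = 9. With |G| = 18, by Lagrange [G : ⟨s⁷⟩] = 18/9 = 2.

Answer: 2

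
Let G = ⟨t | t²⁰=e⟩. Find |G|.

G is generated by a single element, so G is cyclic. The relator gives t²⁰ = e and no smaller power is forced to be e, so the 20 powers {e, t, t², t³, t⁴, t⁵, t⁶, t⁷, t⁸, t⁹, t¹², t¹³, t¹¹, t¹⁰, t¹⁴, t¹⁵, t¹⁶, t¹⁷, t¹⁸, t¹⁹} are distinct. Hence |G| = 20.

Answer: 20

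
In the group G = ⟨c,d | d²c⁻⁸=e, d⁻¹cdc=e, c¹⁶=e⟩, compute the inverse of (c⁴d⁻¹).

The order of (c⁴d⁻¹) is 4 (smallest k with (c⁴d⁻¹)ᵏ = e), so (c⁴d⁻¹)⁻¹ = (c⁴d⁻¹)³ = c⁴d.
Check: (c⁴d⁻¹) · (c⁴d) → (c⁴d⁻¹) · c⁴ = d⁻¹;   (d⁻¹) · d = e, giving e as required.

Answer: c⁴d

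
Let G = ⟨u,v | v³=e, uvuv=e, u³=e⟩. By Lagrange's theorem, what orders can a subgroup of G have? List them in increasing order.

|G| = 12 = 2² · 3. By Lagrange's theorem the order of any subgroup divides 12; the divisors of 12 are 1, 2, 3, 4, 6, 12.

Answer: 1, 2, 3, 4, 6, 12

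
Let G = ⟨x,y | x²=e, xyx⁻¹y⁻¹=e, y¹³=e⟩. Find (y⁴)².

Compute successive powers of (y⁴), reducing at each step:
  (y⁴)²: (y⁴) · y⁴ = y⁸

Answer: y⁸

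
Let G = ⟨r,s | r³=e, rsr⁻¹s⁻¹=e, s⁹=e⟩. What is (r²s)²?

Compute successive powers of (r²s), reducing at each step:
  (r²s)²: (r²s) · r² = rs;   (rs) · s = rs²

Answer: rs²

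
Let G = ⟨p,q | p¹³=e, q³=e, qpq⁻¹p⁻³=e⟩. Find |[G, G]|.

G' = [G, G] is generated by all commutators. The generator-pair commutators are: [p, q] = p¹¹.
The subgroup they normally generate is {e, p, p², p³, p⁴, p⁵, p⁶, p⁷, p⁸, p⁹, p¹⁰, p¹¹, p¹²}, of order 13.
Check: |G/G'| = 39/13 = 3 is the order of the abelianisation.

Answer: 13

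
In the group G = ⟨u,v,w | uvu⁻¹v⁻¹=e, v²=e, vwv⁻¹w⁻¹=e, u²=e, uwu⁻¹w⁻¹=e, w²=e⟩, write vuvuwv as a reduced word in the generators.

Multiply left to right, reducing at each step:
  v · u = uv
  (uv) · v = u
  u · u = e
  e · w = w
  w · v = vw

Answer: vw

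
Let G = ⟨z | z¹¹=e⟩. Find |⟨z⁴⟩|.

|⟨z⁴⟩| equals the order of z⁴. Compute successive powers until reaching e:
  (z⁴)¹ = z⁴, (z⁴)² = z⁸, (z⁴)³ = z, (z⁴)⁴ = z⁵, (z⁴)⁵ = z⁹, (z⁴)⁶ = z², (z⁴)⁷ = z⁶, (z⁴)⁸ = z¹⁰, (z⁴)⁹ = z³, (z⁴)¹⁰ = z⁷, (z⁴)¹¹ = e.
The smallest positive k with (z⁴)ᵏ = e is 11, so |⟨z⁴⟩| = 11.

Answer: 11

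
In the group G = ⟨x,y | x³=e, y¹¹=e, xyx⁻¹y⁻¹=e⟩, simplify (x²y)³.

Compute successive powers of (x²y), reducing at each step:
  (x²y)²: (x²y) · x² = xy;   (xy) · y = xy²
  (x²y)³: (xy²) · x² = y²;   (y²) · y = y³

Answer: y³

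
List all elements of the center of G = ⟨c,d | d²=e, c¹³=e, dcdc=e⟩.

An element z ∈ Z(G) iff z commutes with every generator.
For example e is central: e·c = c = c·e; e·d = d = d·e.
Whereas c ∉ Z(G) since c·d = cd ≠ c¹²d = d·c.
Checking each of the 26 elements this way gives Z(G) = {e}, of order 1.

Answer: {e}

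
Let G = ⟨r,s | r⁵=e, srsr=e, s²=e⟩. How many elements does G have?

Enumerate words in the generators, reducing via the relations: the distinct elements are
  {e, r, s, rs, r², r³, r⁴, r²s, r³s, r⁴s}.
No further products give new elements, so |G| = 10.

Answer: 10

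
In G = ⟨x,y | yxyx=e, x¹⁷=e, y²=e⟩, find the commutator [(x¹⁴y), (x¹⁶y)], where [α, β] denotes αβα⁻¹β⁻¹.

[(x¹⁴y), (x¹⁶y)] = (x¹⁴y)·(x¹⁶y)·(x¹⁴y)⁻¹·(x¹⁶y)⁻¹.
  (x¹⁴y) · (x¹⁶y) = x¹⁵
  (x¹⁵) · (x¹⁴y) = x¹²y
  (x¹²y) · (x¹⁶y) = x¹³

Answer: x¹³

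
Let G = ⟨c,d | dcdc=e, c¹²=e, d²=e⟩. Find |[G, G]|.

G' = [G, G] is generated by all commutators. The generator-pair commutators are: [c, d] = c².
The subgroup they normally generate is {e, c², c⁴, c⁶, c⁸, c¹⁰}, of order 6.
Check: |G/G'| = 24/6 = 4 is the order of the abelianisation.

Answer: 6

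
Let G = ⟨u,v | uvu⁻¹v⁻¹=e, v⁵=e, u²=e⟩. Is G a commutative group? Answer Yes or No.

Each pair of generators commutes: u·v = uv = v·u. Since the generators pairwise commute, every element of G commutes with every other, so G is abelian.

Answer: Yes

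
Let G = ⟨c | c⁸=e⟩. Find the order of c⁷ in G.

Compute successive powers until reaching e:
  (c⁷)¹ = c⁷, (c⁷)² = c⁶, (c⁷)³ = c⁵, (c⁷)⁴ = c⁴, (c⁷)⁵ = c³, (c⁷)⁶ = c², (c⁷)⁷ = c, (c⁷)⁸ = e.
The smallest positive k with (c⁷)ᵏ = e is 8.

Answer: 8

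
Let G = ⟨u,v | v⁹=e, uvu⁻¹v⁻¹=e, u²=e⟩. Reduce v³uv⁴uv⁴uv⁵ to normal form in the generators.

Multiply left to right, reducing at each step:
  (v³) · u = uv³
  (uv³) · v⁴ = uv⁷
  (uv⁷) · u = v⁷
  (v⁷) · v⁴ = v²
  (v²) · u = uv²
  (uv²) · v⁵ = uv⁷

Answer: uv⁷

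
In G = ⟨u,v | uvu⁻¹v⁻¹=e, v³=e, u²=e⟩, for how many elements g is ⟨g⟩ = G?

G is cyclic of order 6. An element generates G iff its order is 6, and a cyclic group of order 6 has exactly φ(6) = 2 such elements.

Answer: 2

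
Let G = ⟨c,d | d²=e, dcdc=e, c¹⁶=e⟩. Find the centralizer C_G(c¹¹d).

⟨c¹¹d⟩ ⊆ C_G(c¹¹d) since powers of c¹¹d commute with c¹¹d; so |C_G(c¹¹d)| ≥ |⟨c¹¹d⟩| = 2.
By orbit–stabilizer, |C_G(c¹¹d)| = |G| / |conj. class of c¹¹d| = 32 / 8 = 4.
The 4 elements commuting with c¹¹d are {e, c⁸, c³d, c¹¹d}.

Answer: {e, c⁸, c³d, c¹¹d}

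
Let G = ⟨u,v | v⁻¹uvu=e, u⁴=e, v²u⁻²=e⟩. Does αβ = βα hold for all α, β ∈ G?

u·v = uv but v·u = uv⁻¹, so u·v ≠ v·u and G is not abelian.

Answer: No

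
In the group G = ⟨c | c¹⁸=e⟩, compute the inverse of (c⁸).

The order of (c⁸) is 9 (smallest k with (c⁸)ᵏ = e), so (c⁸)⁻¹ = (c⁸)⁸ = c¹⁰.
Check: (c⁸) · (c¹⁰) → (c⁸) · c¹⁰ = e, giving e as required.

Answer: c¹⁰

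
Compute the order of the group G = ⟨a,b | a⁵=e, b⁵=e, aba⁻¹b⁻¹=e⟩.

Enumerate words in the generators, reducing via the relations: the distinct elements are
  {a, b, e, ab, a², a³, a⁴, b², b³, b⁴, ab², ab³, ab⁴, a²b, a³b, a⁴b, a²b², a²b³, a²b⁴, a³b², a³b³, a³b⁴, a⁴b², a⁴b³, a⁴b⁴}.
No further products give new elements, so |G| = 25.

Answer: 25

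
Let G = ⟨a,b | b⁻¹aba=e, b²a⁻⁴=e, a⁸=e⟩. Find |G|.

Enumerate words in the generators, reducing via the relations: the distinct elements are
  {a, b, e, ab, a², a³, a⁴, a⁵, a⁶, a⁷, a²b, a³b, b⁻¹, ab⁻¹, a²b⁻¹, a³b⁻¹}.
No further products give new elements, so |G| = 16.

Answer: 16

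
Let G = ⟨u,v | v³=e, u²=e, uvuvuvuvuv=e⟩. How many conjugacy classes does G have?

The conjugacy classes (representative and size) are:
  [e] (size 1), [uvuv²uvuv²u] (size 15), [vuvuv²u] (size 20), [uv²uv²u] (size 12), [v²uvuv²] (size 12).
Class equation: 1 + 15 + 20 + 12 + 12 = 60 = |G|. So G has 5 conjugacy classes.

Answer: 5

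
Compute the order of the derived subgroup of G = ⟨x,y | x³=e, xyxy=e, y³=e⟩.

G' = [G, G] is generated by all commutators. The generator-pair commutators are: [x, y] = xy²x.
The subgroup they normally generate is {e, xy, x²y², xy²x}, of order 4.
Check: |G/G'| = 12/4 = 3 is the order of the abelianisation.

Answer: 4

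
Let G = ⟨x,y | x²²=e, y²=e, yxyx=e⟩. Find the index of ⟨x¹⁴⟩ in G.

First find ord(x¹⁴) by computing successive powers:
  (x¹⁴)¹ = x¹⁴, (x¹⁴)² = x⁶, (x¹⁴)³ = x²⁰, (x¹⁴)⁴ = x¹², (x¹⁴)⁵ = x⁴, (x¹⁴)⁶ = x¹⁸, (x¹⁴)⁷ = x¹⁰, (x¹⁴)⁸ = x², (x¹⁴)⁹ = x¹⁶, (x¹⁴)¹⁰ = x⁸, (x¹⁴)¹¹ = e.
So |⟨x¹⁴⟩| = ord(x¹⁴) = 11. With |G| = 44, by Lagrange [G : ⟨x¹⁴⟩] = 44/11 = 4.

Answer: 4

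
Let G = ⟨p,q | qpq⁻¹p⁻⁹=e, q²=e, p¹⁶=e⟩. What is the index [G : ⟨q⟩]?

First find ord(q) by computing successive powers:
  q¹ = q, q² = e.
So |⟨q⟩| = ord(q) = 2. With |G| = 32, by Lagrange [G : ⟨q⟩] = 32/2 = 16.

Answer: 16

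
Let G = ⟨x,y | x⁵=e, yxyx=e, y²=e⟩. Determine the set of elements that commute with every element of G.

An element z ∈ Z(G) iff z commutes with every generator.
For example e is central: e·x = x = x·e; e·y = y = y·e.
Whereas x ∉ Z(G) since x·y = xy ≠ x⁴y = y·x.
Checking each of the 10 elements this way gives Z(G) = {e}, of order 1.

Answer: {e}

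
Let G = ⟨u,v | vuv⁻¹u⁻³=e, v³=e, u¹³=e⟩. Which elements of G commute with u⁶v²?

⟨u⁶v²⟩ ⊆ C_G(u⁶v²) since powers of u⁶v² commute with u⁶v²; so |C_G(u⁶v²)| ≥ |⟨u⁶v²⟩| = 3.
By orbit–stabilizer, |C_G(u⁶v²)| = |G| / |conj. class of u⁶v²| = 39 / 13 = 3.
The 3 elements commuting with u⁶v² are {e, u⁸v, u⁶v²}.

Answer: {e, u⁸v, u⁶v²}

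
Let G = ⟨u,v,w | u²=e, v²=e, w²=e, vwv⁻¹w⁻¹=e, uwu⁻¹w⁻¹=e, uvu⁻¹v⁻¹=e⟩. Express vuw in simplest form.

Multiply left to right, reducing at each step:
  v · u = uv
  (uv) · w = uvw

Answer: uvw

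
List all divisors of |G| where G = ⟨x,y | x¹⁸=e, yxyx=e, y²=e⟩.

|G| = 36 = 2² · 3². By Lagrange's theorem the order of any subgroup divides 36; the divisors of 36 are 1, 2, 3, 4, 6, 9, 12, 18, 36.

Answer: 1, 2, 3, 4, 6, 9, 12, 18, 36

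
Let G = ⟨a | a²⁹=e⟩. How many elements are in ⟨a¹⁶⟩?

|⟨a¹⁶⟩| equals the order of a¹⁶. Compute successive powers until reaching e:
  (a¹⁶)¹ = a¹⁶, (a¹⁶)² = a³, (a¹⁶)³ = a¹⁹, (a¹⁶)⁴ = a⁶, (a¹⁶)⁵ = a²², (a¹⁶)⁶ = a⁹, (a¹⁶)⁷ = a²⁵, (a¹⁶)⁸ = a¹², (a¹⁶)⁹ = a²⁸, (a¹⁶)¹⁰ = a¹⁵, (a¹⁶)¹¹ = a², (a¹⁶)¹² = a¹⁸, (a¹⁶)¹³ = a⁵, (a¹⁶)¹⁴ = a²¹, (a¹⁶)¹⁵ = a⁸, (a¹⁶)¹⁶ = a²⁴, (a¹⁶)¹⁷ = a¹¹, (a¹⁶)¹⁸ = a²⁷, (a¹⁶)¹⁹ = a¹⁴, (a¹⁶)²⁰ = a, (a¹⁶)²¹ = a¹⁷, (a¹⁶)²² = a⁴, (a¹⁶)²³ = a²⁰, (a¹⁶)²⁴ = a⁷, (a¹⁶)²⁵ = a²³, (a¹⁶)²⁶ = a¹⁰, (a¹⁶)²⁷ = a²⁶, (a¹⁶)²⁸ = a¹³, (a¹⁶)²⁹ = e.
The smallest positive k with (a¹⁶)ᵏ = e is 29, so |⟨a¹⁶⟩| = 29.

Answer: 29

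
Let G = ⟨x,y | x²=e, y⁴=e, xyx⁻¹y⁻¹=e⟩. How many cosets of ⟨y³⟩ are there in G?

First find ord(y³) by computing successive powers:
  (y³)¹ = y³, (y³)² = y², (y³)³ = y, (y³)⁴ = e.
So |⟨y³⟩| = ord(y³) = 4. With |G| = 8, by Lagrange [G : ⟨y³⟩] = 8/4 = 2.

Answer: 2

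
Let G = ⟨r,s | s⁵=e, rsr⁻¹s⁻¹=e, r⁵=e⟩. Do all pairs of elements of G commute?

Each pair of generators commutes: r·s = rs = s·r. Since the generators pairwise commute, every element of G commutes with every other, so G is abelian.

Answer: Yes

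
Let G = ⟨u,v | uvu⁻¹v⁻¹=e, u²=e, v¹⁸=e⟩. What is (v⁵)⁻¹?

The order of (v⁵) is 18 (smallest k with (v⁵)ᵏ = e), so (v⁵)⁻¹ = (v⁵)¹⁷ = v¹³.
Check: (v⁵) · (v¹³) → (v⁵) · v¹³ = e, giving e as required.

Answer: v¹³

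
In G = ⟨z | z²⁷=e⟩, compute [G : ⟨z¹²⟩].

First find ord(z¹²) by computing successive powers:
  (z¹²)¹ = z¹², (z¹²)² = z²⁴, (z¹²)³ = z⁹, (z¹²)⁴ = z²¹, (z¹²)⁵ = z⁶, (z¹²)⁶ = z¹⁸, (z¹²)⁷ = z³, (z¹²)⁸ = z¹⁵, (z¹²)⁹ = e.
So |⟨z¹²⟩| = ord(z¹²) = 9. With |G| = 27, by Lagrange [G : ⟨z¹²⟩] = 27/9 = 3.

Answer: 3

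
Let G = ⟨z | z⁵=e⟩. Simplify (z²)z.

Compute (z²) · z by multiplying left to right and reducing via the relations at each step:
  (z²) · z = z³

Answer: z³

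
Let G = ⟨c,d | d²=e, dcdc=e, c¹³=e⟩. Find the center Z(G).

An element z ∈ Z(G) iff z commutes with every generator.
For example e is central: e·c = c = c·e; e·d = d = d·e.
Whereas c ∉ Z(G) since c·d = cd ≠ c¹²d = d·c.
Checking each of the 26 elements this way gives Z(G) = {e}, of order 1.

Answer: {e}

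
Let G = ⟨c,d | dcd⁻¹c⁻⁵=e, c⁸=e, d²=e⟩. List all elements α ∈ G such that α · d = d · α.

⟨d⟩ ⊆ C_G(d) since powers of d commute with d; so |C_G(d)| ≥ |⟨d⟩| = 2.
By orbit–stabilizer, |C_G(d)| = |G| / |conj. class of d| = 16 / 2 = 8.
The 8 elements commuting with d are {e, c², c⁴, c⁶, d, c⁶d, c²d, c⁴d}.

Answer: {e, c², c⁴, c⁶, d, c⁶d, c²d, c⁴d}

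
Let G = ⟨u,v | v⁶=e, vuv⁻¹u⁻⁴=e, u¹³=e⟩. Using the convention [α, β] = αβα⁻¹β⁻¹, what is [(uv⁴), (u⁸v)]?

[(uv⁴), (u⁸v)] = (uv⁴)·(u⁸v)·(uv⁴)⁻¹·(u⁸v)⁻¹.
  (uv⁴) · (u⁸v) = u⁸v⁵
  (u⁸v⁵) · (u¹⁰v²) = u⁴v
  (u⁴v) · (u¹¹v⁵) = u⁹

Answer: u⁹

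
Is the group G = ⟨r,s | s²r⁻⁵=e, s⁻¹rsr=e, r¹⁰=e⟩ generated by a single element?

Every cyclic group is abelian. But r·s = rs while s·r = r⁴s⁻¹, so r·s ≠ s·r and G is not abelian. Hence G is not cyclic.

Answer: No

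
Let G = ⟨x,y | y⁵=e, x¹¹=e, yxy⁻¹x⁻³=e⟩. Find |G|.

Enumerate words in the generators, reducing via the relations: the distinct elements are
  {e, x, y, xy, x², x³, x⁴, x⁵, x⁶, x⁷, x⁸, x⁹, y², y³, y⁴, xy², xy³, xy⁴, x²y, x³y, x¹⁰, x⁴y, x⁵y, x⁶y, x⁷y, x⁸y, x⁹y, x²y², x²y³, x²y⁴, x³y², x³y³, x³y⁴, x¹⁰y, x⁴y², x⁴y³, x⁴y⁴, x⁵y², x⁵y³, x⁵y⁴, x⁶y², x⁶y³, x⁶y⁴, x⁷y², x⁷y³, x⁷y⁴, x⁸y², x⁸y³, x⁸y⁴, x⁹y², x⁹y³, x⁹y⁴, x¹⁰y², x¹⁰y³, x¹⁰y⁴}.
No further products give new elements, so |G| = 55.

Answer: 55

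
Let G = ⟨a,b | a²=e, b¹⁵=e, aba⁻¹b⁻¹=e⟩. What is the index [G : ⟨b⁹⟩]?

First find ord(b⁹) by computing successive powers:
  (b⁹)¹ = b⁹, (b⁹)² = b³, (b⁹)³ = b¹², (b⁹)⁴ = b⁶, (b⁹)⁵ = e.
So |⟨b⁹⟩| = ord(b⁹) = 5. With |G| = 30, by Lagrange [G : ⟨b⁹⟩] = 30/5 = 6.

Answer: 6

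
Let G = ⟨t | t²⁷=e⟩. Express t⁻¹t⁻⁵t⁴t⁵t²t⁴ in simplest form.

Multiply left to right, reducing at each step:
  (t²⁶) · t⁻⁵ = t²¹
  (t²¹) · t⁴ = t²⁵
  (t²⁵) · t⁵ = t³
  (t³) · t² = t⁵
  (t⁵) · t⁴ = t⁹

Answer: t⁹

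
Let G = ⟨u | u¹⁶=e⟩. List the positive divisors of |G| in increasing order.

|G| = 16 = 2⁴. By Lagrange's theorem the order of any subgroup divides 16; the divisors of 16 are 1, 2, 4, 8, 16.

Answer: 1, 2, 4, 8, 16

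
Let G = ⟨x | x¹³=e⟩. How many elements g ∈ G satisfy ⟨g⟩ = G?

G is cyclic of order 13. An element generates G iff its order is 13, and a cyclic group of order 13 has exactly φ(13) = 12 such elements.

Answer: 12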